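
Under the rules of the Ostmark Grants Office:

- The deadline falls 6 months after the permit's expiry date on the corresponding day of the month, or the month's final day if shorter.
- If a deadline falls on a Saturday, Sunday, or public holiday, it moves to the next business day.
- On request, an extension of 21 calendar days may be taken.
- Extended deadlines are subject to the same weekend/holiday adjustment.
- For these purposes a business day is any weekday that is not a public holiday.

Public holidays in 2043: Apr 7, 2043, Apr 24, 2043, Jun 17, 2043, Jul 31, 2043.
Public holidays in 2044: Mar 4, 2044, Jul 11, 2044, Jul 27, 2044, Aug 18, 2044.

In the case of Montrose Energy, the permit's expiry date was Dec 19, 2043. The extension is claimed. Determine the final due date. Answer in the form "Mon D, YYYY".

Jul 12, 2044

6 months from Dec 19, 2043 is Jun 19, 2044.
Jun 19, 2044 is a Sunday, so it moves to the next business day, Jun 20, 2044 (Monday).
Applying the 21-calendar-day extension: Jun 20, 2044 + 21 days = Jul 11, 2044.
Jul 11, 2044 is a listed holiday, so it moves to the next business day, Jul 12, 2044 (Tuesday).
Final deadline: Jul 12, 2044.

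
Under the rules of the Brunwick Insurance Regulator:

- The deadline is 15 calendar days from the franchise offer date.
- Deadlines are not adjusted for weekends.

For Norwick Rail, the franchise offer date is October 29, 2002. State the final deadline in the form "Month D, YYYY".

Trigger date October 29, 2002 + 15 calendar days = November 13, 2002.
November 13, 2002 falls on a Wednesday. The rules make no weekend/holiday allowance, so it remains November 13, 2002.
Final deadline: November 13, 2002.

November 13, 2002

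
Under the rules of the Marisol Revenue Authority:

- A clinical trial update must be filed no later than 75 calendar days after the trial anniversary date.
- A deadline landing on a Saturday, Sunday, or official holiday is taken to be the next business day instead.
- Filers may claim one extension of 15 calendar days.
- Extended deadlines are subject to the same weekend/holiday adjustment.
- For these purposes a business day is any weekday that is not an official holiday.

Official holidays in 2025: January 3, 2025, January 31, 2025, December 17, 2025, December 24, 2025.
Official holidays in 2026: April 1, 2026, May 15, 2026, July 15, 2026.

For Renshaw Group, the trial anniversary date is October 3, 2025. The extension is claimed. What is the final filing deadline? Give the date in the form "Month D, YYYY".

January 2, 2026

Adding 75 calendar days to October 3, 2025 gives December 17, 2025.
December 17, 2025 falls on a listed holiday. Rolling to the next business day gives December 18, 2025, a Thursday.
Applying the 15-calendar-day extension: December 18, 2025 + 15 days = January 2, 2026.
January 2, 2026 falls on a Friday, which is a business day, so no adjustment is needed.
So the filing is due January 2, 2026.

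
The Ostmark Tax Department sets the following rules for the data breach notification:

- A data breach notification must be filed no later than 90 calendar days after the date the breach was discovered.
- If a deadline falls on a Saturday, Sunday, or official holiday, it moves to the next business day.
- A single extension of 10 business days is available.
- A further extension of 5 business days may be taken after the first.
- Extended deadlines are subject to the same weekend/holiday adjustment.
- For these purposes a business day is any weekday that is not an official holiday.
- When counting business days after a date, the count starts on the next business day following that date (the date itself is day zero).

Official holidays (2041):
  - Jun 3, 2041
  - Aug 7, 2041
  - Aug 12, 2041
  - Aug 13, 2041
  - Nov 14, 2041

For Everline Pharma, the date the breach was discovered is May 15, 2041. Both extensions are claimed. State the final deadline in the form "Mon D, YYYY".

Sep 4, 2041

Trigger date May 15, 2041 + 90 calendar days = Aug 13, 2041.
Because Aug 13, 2041 is a listed holiday, the deadline becomes Aug 14, 2041 (Wednesday).
Applying the 10-business-day extension: 10 business days after Aug 14, 2041 is Aug 28, 2041.
Since Aug 28, 2041 is a Wednesday and not a holiday, the date is unchanged.
Counting 5 further business days from Aug 28, 2041 reaches Sep 4, 2041.
Sep 4, 2041 (Wednesday) is already a business day.
Deadline: Sep 4, 2041.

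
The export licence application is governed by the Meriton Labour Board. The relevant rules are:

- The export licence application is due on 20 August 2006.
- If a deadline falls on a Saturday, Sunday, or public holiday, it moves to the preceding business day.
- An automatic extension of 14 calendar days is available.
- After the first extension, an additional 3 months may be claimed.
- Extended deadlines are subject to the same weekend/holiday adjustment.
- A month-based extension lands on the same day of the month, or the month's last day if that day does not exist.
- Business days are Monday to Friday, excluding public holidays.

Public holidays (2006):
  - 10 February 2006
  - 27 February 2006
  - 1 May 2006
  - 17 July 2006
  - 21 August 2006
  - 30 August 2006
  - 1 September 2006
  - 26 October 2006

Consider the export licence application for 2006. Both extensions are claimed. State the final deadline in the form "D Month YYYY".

The stated deadline is 20 August 2006.
20 August 2006 is a Sunday; the preceding business day is 18 August 2006 (Friday).
Add the 14 calendar-day extension to 18 August 2006: 1 September 2006.
1 September 2006 is a listed holiday, so it moves to the preceding business day, 31 August 2006 (Thursday).
The 3 months extension carries 31 August 2006 to 30 November 2006 (day 31 does not exist in November, so the month's last day is used).
30 November 2006 is a Thursday and not a listed holiday, so it stands.
So the filing is due 30 November 2006.

30 November 2006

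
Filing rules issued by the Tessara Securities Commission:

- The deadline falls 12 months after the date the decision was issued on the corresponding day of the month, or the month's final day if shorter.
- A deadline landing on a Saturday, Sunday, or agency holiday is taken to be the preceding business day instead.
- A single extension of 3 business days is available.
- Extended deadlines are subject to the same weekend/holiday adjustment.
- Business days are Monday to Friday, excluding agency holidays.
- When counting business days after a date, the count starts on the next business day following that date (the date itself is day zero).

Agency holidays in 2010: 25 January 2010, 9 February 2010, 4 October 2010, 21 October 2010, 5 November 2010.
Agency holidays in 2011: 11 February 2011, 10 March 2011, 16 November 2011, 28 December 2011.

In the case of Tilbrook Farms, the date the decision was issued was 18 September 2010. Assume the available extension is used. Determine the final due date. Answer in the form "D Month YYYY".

Moving 12 months forward from 18 September 2010 on the corresponding day gives 18 September 2011.
18 September 2011 is a Sunday, so it moves to the preceding business day, 16 September 2011 (Friday).
Counting 3 further business days from 16 September 2011 reaches 21 September 2011.
21 September 2011 falls on a Wednesday, which is a business day, so no adjustment is needed.
Deadline: 21 September 2011.

21 September 2011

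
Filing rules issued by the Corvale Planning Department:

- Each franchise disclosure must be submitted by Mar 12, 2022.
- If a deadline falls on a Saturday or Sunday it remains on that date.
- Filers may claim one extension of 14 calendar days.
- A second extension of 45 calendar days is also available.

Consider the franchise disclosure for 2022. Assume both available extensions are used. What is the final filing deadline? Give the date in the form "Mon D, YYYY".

May 10, 2022

The statutory due date is Mar 12, 2022.
No adjustment is made for weekends or holidays, so Mar 12, 2022 stands.
Applying the 14-calendar-day extension: Mar 12, 2022 + 14 days = Mar 26, 2022.
Mar 26, 2022 is a Saturday; no weekend or holiday adjustment applies.
Add the 45 calendar-day extension to Mar 26, 2022: May 10, 2022.
May 10, 2022 is a Tuesday; no weekend or holiday adjustment applies.
So the filing is due May 10, 2022.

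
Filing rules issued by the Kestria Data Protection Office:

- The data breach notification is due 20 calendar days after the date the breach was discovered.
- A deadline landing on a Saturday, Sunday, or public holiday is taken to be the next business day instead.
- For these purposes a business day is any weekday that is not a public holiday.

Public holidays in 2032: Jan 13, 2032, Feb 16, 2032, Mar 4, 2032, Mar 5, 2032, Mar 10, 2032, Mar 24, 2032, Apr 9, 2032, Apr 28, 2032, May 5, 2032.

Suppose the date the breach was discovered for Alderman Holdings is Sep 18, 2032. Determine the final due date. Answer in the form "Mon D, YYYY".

Oct 8, 2032

From Sep 18, 2032, 20 calendar days later is Oct 8, 2032.
Oct 8, 2032 (Friday) is already a business day.
The final due date is Oct 8, 2032.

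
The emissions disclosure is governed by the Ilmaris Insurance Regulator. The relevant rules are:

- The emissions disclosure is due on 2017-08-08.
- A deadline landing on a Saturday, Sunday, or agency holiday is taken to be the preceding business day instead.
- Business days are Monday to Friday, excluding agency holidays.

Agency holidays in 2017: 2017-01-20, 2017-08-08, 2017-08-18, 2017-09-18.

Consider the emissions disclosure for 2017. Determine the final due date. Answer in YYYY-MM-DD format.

2017-08-07

The statutory due date is 2017-08-08.
Because 2017-08-08 is a listed holiday, the deadline becomes 2017-08-07 (Monday).
The final due date is 2017-08-07.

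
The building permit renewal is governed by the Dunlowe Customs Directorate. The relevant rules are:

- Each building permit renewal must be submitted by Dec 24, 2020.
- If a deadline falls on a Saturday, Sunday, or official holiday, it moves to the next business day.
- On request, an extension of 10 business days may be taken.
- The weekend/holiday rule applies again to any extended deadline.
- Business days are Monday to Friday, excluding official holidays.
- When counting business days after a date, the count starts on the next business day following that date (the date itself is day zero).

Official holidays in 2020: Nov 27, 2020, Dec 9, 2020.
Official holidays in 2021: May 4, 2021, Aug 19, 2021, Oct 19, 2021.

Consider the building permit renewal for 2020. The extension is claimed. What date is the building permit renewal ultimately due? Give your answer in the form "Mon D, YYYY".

The stated deadline is Dec 24, 2020.
Dec 24, 2020 (Thursday) is already a business day.
Counting 10 further business days from Dec 24, 2020 reaches Jan 7, 2021.
Jan 7, 2021 (Thursday) is already a business day.
Final deadline: Jan 7, 2021.

Jan 7, 2021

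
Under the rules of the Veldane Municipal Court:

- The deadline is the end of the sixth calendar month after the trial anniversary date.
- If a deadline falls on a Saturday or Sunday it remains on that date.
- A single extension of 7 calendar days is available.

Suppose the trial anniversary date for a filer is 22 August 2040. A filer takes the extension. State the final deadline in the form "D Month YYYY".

The sixth month after 22 August 2040 is February 2041, whose last day is 28 February 2041.
28 February 2041 falls on a Thursday. The rules make no weekend/holiday allowance, so it remains 28 February 2041.
The 7-calendar-day extension moves the deadline from 28 February 2041 to 7 March 2041.
No adjustment is made for weekends or holidays, so 7 March 2041 stands.
So the filing is due 7 March 2041.

7 March 2041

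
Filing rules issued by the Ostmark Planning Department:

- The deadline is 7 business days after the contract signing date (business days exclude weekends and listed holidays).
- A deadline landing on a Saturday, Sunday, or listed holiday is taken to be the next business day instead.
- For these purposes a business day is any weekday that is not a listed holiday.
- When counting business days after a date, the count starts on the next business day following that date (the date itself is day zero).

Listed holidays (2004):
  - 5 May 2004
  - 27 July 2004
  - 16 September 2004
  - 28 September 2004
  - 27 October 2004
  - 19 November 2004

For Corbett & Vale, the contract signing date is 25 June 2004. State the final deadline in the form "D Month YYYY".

6 July 2004

7 business days after 25 June 2004, excluding weekends and holidays, is 6 July 2004.
Since 6 July 2004 is a Tuesday and not a holiday, the date is unchanged.
Final deadline: 6 July 2004.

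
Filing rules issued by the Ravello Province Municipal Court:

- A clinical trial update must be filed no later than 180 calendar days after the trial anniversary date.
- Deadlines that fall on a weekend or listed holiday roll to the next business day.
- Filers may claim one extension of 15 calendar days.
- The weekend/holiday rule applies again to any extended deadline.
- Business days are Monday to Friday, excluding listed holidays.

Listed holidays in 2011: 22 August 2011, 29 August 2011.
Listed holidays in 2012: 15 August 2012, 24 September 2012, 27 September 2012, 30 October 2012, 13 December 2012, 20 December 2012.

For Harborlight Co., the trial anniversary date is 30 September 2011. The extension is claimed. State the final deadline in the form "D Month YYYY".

180 calendar days after 30 September 2011 is 28 March 2012.
28 March 2012 falls on a Wednesday, which is a business day, so no adjustment is needed.
Add the 15 calendar-day extension to 28 March 2012: 12 April 2012.
12 April 2012 is a Thursday and not a listed holiday, so it stands.
Deadline: 12 April 2012.

12 April 2012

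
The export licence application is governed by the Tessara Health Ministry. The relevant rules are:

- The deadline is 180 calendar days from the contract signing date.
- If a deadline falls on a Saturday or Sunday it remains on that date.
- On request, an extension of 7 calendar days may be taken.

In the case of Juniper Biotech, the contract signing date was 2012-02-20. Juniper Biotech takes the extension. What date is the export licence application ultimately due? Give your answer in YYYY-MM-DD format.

2012-08-25

Trigger date 2012-02-20 + 180 calendar days = 2012-08-18.
2012-08-18 is a Saturday; no weekend or holiday adjustment applies.
With the 7-day extension, 2012-08-18 becomes 2012-08-25.
2012-08-25 falls on a Saturday. The rules make no weekend/holiday allowance, so it remains 2012-08-25.
Final deadline: 2012-08-25.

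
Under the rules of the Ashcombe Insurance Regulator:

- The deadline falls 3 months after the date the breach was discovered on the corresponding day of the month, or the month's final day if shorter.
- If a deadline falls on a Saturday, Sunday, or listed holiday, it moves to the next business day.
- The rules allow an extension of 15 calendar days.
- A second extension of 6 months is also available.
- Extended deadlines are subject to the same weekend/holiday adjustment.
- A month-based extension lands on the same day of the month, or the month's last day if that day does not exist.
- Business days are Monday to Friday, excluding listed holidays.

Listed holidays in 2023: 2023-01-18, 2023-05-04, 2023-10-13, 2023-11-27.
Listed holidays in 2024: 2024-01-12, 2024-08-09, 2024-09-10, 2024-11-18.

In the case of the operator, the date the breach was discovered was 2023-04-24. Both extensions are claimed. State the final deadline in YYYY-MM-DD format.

3 months from 2023-04-24 is 2023-07-24.
Since 2023-07-24 is a Monday and not a holiday, the date is unchanged.
The 15-calendar-day extension moves the deadline from 2023-07-24 to 2023-08-08.
2023-08-08 is a Tuesday and not a listed holiday, so it stands.
Add 6 months to 2023-08-08: 2024-02-08.
2024-02-08 (Thursday) is already a business day.
Deadline: 2024-02-08.

2024-02-08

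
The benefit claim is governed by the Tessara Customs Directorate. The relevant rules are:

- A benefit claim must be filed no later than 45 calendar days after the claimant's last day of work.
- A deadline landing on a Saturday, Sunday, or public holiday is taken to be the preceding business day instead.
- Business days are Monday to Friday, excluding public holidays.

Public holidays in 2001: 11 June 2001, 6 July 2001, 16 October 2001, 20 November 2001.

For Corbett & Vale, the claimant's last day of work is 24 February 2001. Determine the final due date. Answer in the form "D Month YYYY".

From 24 February 2001, 45 calendar days later is 10 April 2001.
Since 10 April 2001 is a Tuesday and not a holiday, the date is unchanged.
Deadline: 10 April 2001.

10 April 2001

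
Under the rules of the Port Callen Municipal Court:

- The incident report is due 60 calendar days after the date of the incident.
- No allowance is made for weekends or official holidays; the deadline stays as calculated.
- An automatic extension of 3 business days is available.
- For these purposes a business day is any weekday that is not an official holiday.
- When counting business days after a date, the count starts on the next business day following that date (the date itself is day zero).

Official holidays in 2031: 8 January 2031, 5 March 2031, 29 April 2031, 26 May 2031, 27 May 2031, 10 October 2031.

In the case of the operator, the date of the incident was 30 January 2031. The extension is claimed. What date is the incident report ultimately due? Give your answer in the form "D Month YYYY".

Trigger date 30 January 2031 + 60 calendar days = 31 March 2031.
31 March 2031 falls on a Monday. The rules make no weekend/holiday allowance, so it remains 31 March 2031.
Applying the 3-business-day extension: 3 business days after 31 March 2031 is 3 April 2031.
3 April 2031 is a Thursday; no weekend or holiday adjustment applies.
So the filing is due 3 April 2031.

3 April 2031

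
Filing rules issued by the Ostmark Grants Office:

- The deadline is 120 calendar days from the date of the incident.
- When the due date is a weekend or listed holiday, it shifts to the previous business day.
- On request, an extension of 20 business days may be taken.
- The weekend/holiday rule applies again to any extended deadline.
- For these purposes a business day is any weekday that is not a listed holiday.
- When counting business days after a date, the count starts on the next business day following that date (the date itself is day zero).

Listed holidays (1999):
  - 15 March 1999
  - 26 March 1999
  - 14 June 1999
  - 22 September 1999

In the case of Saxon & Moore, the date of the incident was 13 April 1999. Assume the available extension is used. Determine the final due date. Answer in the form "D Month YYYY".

Adding 120 calendar days to 13 April 1999 gives 11 August 1999.
11 August 1999 is a Wednesday and not a listed holiday, so it stands.
Applying the 20-business-day extension: 20 business days after 11 August 1999 is 8 September 1999.
8 September 1999 is a Wednesday and not a listed holiday, so it stands.
Final deadline: 8 September 1999.

8 September 1999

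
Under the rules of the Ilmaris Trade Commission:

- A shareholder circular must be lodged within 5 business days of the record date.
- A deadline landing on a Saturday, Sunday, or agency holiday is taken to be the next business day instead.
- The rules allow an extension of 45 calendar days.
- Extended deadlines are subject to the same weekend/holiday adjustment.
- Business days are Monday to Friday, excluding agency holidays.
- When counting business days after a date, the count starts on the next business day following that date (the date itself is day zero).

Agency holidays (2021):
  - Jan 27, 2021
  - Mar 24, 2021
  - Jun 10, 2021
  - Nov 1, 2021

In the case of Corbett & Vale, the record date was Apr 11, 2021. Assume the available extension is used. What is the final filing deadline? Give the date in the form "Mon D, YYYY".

May 31, 2021

5 business days after Apr 11, 2021, excluding weekends and holidays, is Apr 16, 2021.
Apr 16, 2021 is a Friday and not a listed holiday, so it stands.
Applying the 45-calendar-day extension: Apr 16, 2021 + 45 days = May 31, 2021.
May 31, 2021 falls on a Monday, which is a business day, so no adjustment is needed.
Final deadline: May 31, 2021.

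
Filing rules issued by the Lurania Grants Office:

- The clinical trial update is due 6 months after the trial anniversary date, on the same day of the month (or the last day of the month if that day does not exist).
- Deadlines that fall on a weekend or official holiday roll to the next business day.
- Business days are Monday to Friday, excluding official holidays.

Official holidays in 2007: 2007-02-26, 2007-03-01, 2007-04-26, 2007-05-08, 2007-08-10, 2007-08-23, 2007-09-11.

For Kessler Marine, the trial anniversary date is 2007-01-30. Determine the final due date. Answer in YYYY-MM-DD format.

2007-07-30

Moving 6 months forward from 2007-01-30 on the corresponding day gives 2007-07-30.
Since 2007-07-30 is a Monday and not a holiday, the date is unchanged.
Deadline: 2007-07-30.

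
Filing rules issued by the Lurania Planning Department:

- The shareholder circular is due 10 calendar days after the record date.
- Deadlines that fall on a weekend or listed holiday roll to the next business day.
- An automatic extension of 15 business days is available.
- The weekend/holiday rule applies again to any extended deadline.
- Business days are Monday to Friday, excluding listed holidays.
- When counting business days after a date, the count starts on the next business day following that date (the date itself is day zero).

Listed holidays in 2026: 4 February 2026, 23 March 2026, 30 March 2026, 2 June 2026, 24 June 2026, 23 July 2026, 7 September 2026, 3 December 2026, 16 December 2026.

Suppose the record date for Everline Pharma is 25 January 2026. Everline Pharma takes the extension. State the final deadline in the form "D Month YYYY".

From 25 January 2026, 10 calendar days later is 4 February 2026.
4 February 2026 is a listed holiday; the next business day is 5 February 2026 (Thursday).
The 15-business-day extension runs from 5 February 2026 to 26 February 2026.
26 February 2026 (Thursday) is already a business day.
Deadline: 26 February 2026.

26 February 2026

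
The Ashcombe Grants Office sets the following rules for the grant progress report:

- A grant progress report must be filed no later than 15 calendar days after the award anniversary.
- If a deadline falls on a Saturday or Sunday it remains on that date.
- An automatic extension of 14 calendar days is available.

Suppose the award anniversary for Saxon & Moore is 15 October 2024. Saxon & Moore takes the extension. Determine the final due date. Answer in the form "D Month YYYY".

13 November 2024

Trigger date 15 October 2024 + 15 calendar days = 30 October 2024.
30 October 2024 is a Wednesday; no weekend or holiday adjustment applies.
The 14-calendar-day extension moves the deadline from 30 October 2024 to 13 November 2024.
13 November 2024 falls on a Wednesday. The rules make no weekend/holiday allowance, so it remains 13 November 2024.
So the filing is due 13 November 2024.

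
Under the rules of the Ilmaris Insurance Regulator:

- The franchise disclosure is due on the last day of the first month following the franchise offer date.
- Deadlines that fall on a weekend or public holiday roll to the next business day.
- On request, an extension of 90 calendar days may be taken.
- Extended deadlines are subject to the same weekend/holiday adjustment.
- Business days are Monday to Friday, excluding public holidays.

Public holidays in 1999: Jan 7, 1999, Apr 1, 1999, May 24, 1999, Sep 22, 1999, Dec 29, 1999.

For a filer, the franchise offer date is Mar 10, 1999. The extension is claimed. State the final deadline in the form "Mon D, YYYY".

1 month after Mar 10, 1999 falls in April 1999; the last day of that month is Apr 30, 1999.
Apr 30, 1999 falls on a Friday, which is a business day, so no adjustment is needed.
Applying the 90-calendar-day extension: Apr 30, 1999 + 90 days = Jul 29, 1999.
Jul 29, 1999 is a Thursday and not a listed holiday, so it stands.
Deadline: Jul 29, 1999.

Jul 29, 1999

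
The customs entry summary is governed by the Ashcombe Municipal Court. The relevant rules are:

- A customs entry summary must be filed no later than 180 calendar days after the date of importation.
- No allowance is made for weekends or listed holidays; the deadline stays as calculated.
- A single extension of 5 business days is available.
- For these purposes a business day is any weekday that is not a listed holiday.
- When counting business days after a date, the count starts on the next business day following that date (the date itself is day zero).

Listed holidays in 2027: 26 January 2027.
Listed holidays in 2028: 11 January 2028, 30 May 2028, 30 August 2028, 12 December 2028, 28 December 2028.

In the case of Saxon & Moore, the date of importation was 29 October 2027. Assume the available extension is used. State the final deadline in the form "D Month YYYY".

3 May 2028

180 calendar days after 29 October 2027 is 26 April 2028.
26 April 2028 is a Wednesday; no weekend or holiday adjustment applies.
Counting 5 further business days from 26 April 2028 reaches 3 May 2028.
3 May 2028 falls on a Wednesday. The rules make no weekend/holiday allowance, so it remains 3 May 2028.
Final deadline: 3 May 2028.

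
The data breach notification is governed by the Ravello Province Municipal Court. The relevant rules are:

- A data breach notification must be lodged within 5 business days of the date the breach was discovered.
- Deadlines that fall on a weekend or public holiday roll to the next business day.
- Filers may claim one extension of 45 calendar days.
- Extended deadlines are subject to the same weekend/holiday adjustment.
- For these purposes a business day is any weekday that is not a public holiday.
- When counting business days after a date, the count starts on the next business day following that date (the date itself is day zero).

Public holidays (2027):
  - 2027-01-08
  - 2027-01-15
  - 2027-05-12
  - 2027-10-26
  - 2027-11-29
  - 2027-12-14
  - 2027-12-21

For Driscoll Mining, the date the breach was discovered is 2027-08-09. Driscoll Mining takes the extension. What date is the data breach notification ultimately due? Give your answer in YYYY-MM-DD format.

2027-09-30

Starting the day after 2027-08-09 and counting 5 business days lands on 2027-08-16.
2027-08-16 (Monday) is already a business day.
The 45-calendar-day extension moves the deadline from 2027-08-16 to 2027-09-30.
2027-09-30 falls on a Thursday, which is a business day, so no adjustment is needed.
The final due date is 2027-09-30.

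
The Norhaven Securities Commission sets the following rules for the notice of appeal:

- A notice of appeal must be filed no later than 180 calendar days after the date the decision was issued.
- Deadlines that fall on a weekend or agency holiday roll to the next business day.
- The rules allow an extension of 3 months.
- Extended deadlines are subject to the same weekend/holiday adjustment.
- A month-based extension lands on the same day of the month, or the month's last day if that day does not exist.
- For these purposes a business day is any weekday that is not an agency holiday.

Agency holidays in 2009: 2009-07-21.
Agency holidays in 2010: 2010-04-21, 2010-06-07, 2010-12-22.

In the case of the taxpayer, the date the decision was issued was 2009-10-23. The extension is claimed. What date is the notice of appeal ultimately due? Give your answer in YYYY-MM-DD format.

2010-07-22

From 2009-10-23, 180 calendar days later is 2010-04-21.
Because 2010-04-21 is a listed holiday, the deadline becomes 2010-04-22 (Thursday).
Applying the 3 months extension: 3 months after 2010-04-22 is 2010-07-22.
2010-07-22 is a Thursday and not a listed holiday, so it stands.
So the filing is due 2010-07-22.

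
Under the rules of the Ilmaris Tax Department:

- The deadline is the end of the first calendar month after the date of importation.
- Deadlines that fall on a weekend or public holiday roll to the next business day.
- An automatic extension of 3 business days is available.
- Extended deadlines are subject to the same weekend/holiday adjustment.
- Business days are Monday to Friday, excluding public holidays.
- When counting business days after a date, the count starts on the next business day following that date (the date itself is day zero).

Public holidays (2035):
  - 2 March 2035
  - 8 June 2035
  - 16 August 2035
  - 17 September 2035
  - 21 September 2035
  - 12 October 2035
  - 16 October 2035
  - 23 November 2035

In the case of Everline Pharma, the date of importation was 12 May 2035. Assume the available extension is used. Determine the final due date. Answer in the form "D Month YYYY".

1 month after 12 May 2035 falls in June 2035; the last day of that month is 30 June 2035.
Because 30 June 2035 is a Saturday, the deadline becomes 2 July 2035 (Monday).
Applying the 3-business-day extension: 3 business days after 2 July 2035 is 5 July 2035.
5 July 2035 is a Thursday and not a listed holiday, so it stands.
The final due date is 5 July 2035.

5 July 2035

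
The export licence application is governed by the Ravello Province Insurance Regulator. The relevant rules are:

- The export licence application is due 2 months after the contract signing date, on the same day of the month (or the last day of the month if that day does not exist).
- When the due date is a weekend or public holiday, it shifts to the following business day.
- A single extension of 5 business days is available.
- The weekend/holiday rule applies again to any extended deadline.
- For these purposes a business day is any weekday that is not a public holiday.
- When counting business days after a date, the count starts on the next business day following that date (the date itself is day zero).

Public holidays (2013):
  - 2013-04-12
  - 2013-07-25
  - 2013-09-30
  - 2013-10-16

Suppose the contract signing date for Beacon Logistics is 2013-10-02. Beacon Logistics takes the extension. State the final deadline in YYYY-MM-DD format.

2013-12-09

2 months from 2013-10-02 is 2013-12-02.
2013-12-02 (Monday) is already a business day.
Counting 5 further business days from 2013-12-02 reaches 2013-12-09.
2013-12-09 (Monday) is already a business day.
Final deadline: 2013-12-09.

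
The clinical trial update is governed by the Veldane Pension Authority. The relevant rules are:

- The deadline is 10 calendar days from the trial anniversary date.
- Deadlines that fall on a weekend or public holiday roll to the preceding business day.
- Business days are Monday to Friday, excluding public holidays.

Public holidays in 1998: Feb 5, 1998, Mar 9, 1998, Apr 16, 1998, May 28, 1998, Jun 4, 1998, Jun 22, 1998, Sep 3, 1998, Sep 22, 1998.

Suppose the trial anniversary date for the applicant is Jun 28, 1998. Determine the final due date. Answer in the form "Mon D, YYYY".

Trigger date Jun 28, 1998 + 10 calendar days = Jul 8, 1998.
Jul 8, 1998 falls on a Wednesday, which is a business day, so no adjustment is needed.
Final deadline: Jul 8, 1998.

Jul 8, 1998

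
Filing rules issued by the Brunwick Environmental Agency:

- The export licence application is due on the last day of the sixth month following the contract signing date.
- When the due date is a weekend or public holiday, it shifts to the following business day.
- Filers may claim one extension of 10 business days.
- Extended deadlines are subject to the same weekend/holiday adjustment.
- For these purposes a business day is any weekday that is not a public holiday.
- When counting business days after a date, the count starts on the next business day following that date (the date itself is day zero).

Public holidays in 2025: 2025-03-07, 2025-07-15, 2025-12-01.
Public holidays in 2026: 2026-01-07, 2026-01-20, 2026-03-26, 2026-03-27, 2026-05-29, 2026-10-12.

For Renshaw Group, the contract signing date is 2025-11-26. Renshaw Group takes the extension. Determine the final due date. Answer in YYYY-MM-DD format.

The sixth month after 2025-11-26 is May 2026, whose last day is 2026-05-31.
2026-05-31 is a Sunday; the next business day is 2026-06-01 (Monday).
Counting 10 further business days from 2026-06-01 reaches 2026-06-15.
2026-06-15 (Monday) is already a business day.
Final deadline: 2026-06-15.

2026-06-15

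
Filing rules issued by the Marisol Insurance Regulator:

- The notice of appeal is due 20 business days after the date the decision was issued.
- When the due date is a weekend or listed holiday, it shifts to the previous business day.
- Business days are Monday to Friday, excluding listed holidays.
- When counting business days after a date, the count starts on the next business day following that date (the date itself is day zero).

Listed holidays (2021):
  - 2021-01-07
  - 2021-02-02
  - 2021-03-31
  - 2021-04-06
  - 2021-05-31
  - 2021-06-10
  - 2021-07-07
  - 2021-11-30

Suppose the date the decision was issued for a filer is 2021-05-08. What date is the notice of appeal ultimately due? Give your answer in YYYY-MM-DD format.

Counting 20 business days after 2021-05-08 (skipping weekends and listed holidays) reaches 2021-06-07.
2021-06-07 (Monday) is already a business day.
Final deadline: 2021-06-07.

2021-06-07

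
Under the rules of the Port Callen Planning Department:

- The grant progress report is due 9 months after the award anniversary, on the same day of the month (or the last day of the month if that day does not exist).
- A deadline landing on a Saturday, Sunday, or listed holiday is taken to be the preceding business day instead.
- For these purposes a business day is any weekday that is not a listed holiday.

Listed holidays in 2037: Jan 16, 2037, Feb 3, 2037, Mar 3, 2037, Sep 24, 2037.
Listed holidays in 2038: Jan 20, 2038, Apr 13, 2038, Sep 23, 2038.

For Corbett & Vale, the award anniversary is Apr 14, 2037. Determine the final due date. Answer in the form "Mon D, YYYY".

Moving 9 months forward from Apr 14, 2037 on the corresponding day gives Jan 14, 2038.
Since Jan 14, 2038 is a Thursday and not a holiday, the date is unchanged.
The final due date is Jan 14, 2038.

Jan 14, 2038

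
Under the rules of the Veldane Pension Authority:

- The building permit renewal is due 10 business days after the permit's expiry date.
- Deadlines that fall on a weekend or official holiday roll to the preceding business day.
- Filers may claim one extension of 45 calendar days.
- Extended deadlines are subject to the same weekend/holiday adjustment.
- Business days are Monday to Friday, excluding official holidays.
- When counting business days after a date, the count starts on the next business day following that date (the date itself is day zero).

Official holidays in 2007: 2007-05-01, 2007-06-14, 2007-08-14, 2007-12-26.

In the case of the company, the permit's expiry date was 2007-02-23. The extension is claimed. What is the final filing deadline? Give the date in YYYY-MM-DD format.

10 business days after 2007-02-23, excluding weekends and holidays, is 2007-03-09.
2007-03-09 (Friday) is already a business day.
Add the 45 calendar-day extension to 2007-03-09: 2007-04-23.
2007-04-23 is a Monday and not a listed holiday, so it stands.
Deadline: 2007-04-23.

2007-04-23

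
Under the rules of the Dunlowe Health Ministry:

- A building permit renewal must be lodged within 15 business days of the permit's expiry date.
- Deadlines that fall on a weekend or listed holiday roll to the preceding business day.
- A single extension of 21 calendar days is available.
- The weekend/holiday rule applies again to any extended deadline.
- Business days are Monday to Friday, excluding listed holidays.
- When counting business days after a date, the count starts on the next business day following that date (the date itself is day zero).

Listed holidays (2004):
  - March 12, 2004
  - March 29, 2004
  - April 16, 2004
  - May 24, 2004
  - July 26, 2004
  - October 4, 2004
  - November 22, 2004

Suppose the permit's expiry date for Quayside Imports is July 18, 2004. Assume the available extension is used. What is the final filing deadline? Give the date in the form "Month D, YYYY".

August 30, 2004

Counting 15 business days after July 18, 2004 (skipping weekends and listed holidays) reaches August 9, 2004.
August 9, 2004 is a Monday and not a listed holiday, so it stands.
The 21-calendar-day extension moves the deadline from August 9, 2004 to August 30, 2004.
August 30, 2004 (Monday) is already a business day.
Deadline: August 30, 2004.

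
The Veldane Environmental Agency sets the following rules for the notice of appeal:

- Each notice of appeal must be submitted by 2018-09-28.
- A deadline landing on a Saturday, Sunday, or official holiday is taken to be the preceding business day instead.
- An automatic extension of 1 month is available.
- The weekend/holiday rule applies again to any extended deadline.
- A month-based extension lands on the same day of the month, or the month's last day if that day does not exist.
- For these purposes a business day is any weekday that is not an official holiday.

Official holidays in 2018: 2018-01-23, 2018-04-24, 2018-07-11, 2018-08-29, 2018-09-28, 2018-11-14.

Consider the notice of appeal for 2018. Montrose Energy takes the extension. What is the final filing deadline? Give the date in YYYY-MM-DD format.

The stated deadline is 2018-09-28.
2018-09-28 is a listed holiday; the preceding business day is 2018-09-27 (Thursday).
Applying the 1 month extension: 1 month after 2018-09-27 is 2018-10-27.
2018-10-27 is a Saturday; the preceding business day is 2018-10-26 (Friday).
So the filing is due 2018-10-26.

2018-10-26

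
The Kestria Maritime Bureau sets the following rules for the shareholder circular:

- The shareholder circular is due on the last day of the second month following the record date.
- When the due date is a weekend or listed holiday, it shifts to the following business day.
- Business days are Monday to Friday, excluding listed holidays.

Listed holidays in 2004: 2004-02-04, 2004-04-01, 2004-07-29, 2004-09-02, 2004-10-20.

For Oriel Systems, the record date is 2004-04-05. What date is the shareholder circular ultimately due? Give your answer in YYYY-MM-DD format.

2004-06-30

2 months after 2004-04-05 is June 2004; that month ends on 2004-06-30.
2004-06-30 is a Wednesday and not a listed holiday, so it stands.
Final deadline: 2004-06-30.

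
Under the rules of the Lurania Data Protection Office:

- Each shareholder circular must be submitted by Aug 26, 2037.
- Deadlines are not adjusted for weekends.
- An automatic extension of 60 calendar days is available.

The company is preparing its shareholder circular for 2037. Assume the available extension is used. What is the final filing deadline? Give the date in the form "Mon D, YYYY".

The stated deadline is Aug 26, 2037.
Aug 26, 2037 is a Wednesday; no weekend or holiday adjustment applies.
With the 60-day extension, Aug 26, 2037 becomes Oct 25, 2037.
No adjustment is made for weekends or holidays, so Oct 25, 2037 stands.
Deadline: Oct 25, 2037.

Oct 25, 2037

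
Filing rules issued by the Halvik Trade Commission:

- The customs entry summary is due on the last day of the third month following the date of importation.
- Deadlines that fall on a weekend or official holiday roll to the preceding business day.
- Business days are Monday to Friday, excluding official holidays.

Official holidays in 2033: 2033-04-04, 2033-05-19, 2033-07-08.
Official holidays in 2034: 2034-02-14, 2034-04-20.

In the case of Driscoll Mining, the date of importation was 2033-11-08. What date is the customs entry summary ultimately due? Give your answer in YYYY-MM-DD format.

3 months after 2033-11-08 is February 2034; that month ends on 2034-02-28.
2034-02-28 is a Tuesday and not a listed holiday, so it stands.
Final deadline: 2034-02-28.

2034-02-28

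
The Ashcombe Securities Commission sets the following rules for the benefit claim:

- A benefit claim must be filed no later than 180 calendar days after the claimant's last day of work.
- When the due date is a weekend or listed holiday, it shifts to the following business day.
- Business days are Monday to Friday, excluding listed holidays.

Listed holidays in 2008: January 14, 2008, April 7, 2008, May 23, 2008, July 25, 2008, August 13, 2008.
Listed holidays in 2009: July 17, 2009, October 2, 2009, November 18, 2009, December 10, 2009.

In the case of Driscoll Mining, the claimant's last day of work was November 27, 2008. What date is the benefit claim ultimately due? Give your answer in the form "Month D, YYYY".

Trigger date November 27, 2008 + 180 calendar days = May 26, 2009.
May 26, 2009 falls on a Tuesday, which is a business day, so no adjustment is needed.
Final deadline: May 26, 2009.

May 26, 2009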